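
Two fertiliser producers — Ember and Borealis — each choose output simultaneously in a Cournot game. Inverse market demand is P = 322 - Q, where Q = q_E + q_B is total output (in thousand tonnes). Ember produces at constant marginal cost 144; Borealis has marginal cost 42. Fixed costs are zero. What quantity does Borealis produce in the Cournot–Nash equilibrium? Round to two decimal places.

Ember's profit: π_E = (322 - Q)q_E - (144q_E). Setting ∂π_E/∂q_E = 0: 178 - 2q_E - (q_B) = 0.
Borealis's first-order condition: 280 - 2q_B - (q_E) = 0.
So q_E = (178 - q_B)/2 and q_B = (280 - q_E)/2.
Solving the pair: q_E = 76/3, q_B = 382/3.

127.33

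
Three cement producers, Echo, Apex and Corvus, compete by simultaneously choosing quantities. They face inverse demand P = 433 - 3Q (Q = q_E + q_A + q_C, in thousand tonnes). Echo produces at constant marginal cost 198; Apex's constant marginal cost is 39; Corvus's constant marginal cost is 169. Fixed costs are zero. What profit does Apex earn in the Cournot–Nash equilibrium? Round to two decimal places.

Echo's profit: π_E = (433 - 3Q)q_E - (198q_E). Setting ∂π_E/∂q_E = 0: 235 - 6q_E - 3(q_A + q_C) = 0.
Apex's profit: π_A = (433 - 3Q)q_A - (39q_A). Setting ∂π_A/∂q_A = 0: 394 - 6q_A - 3(q_E + q_C) = 0.
Corvus's profit: π_C = (433 - 3Q)q_C - (169q_C). Setting ∂π_C/∂q_C = 0: 264 - 6q_C - 3(q_E + q_A) = 0.
Summing all 3 equations gives 893 − 12Q = 0, hence Q = 893/12.
Back-substituting: q_E = (235 − 893/4)/3 = 47/12, q_A = (394 − 893/4)/3 = 683/12, q_C = (264 − 893/4)/3 = 163/12.
Price P = 433 - 3·(893/12) = 839/4.
Apex's profit: (839/4 - 39)·(683/12) = 9718.5208.

9718.52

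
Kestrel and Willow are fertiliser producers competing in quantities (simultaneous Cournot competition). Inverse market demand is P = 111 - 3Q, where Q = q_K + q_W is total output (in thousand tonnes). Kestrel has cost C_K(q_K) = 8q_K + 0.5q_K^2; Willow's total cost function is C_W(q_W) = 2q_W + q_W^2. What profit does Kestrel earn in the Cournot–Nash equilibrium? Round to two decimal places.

Kestrel's profit: π_K = (111 - 3Q)q_K - (8q_K + (1/2)q_K²). Setting ∂π_K/∂q_K = 0: 103 - 7q_K - 3(q_W) = 0.
Willow's first-order condition: 109 - 8q_W - 3(q_K) = 0.
Best responses: q_K = (103 - 3q_W)/7, q_W = (109 - 3q_K)/8.
Substituting one into the other gives q_K = 497/47 and q_W = 454/47.
Price P = 111 - 3·(951/47) = 50.2979.
Kestrel's profit: 50.2979·(497/47) - 8·(497/47) - (1/2)(497/47)² = 391.3678.

391.37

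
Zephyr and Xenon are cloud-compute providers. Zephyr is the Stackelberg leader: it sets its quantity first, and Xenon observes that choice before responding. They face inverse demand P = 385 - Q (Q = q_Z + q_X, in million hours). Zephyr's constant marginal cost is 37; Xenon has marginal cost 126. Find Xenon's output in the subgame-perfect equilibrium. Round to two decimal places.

20.25

The follower Xenon best-responds to any q_Z: π_X = (385 - Q)q_X - 126q_X.
Setting the follower's marginal profit to zero, 259 - q_Z - 2q_X = 0, i.e. q_X = (259 - q_Z)/2.
The leader anticipates this reaction. Substituting into P = 385 - Q gives P = 511/2 - (1/2)q_Z, so π_Z = (511/2 - (1/2)q_Z)q_Z - 37q_Z.
Leader FOC: 437/2 - q_Z = 0, so q_Z = 437/2.
Then q_X = (259 - 437/2)/2 = 81/4.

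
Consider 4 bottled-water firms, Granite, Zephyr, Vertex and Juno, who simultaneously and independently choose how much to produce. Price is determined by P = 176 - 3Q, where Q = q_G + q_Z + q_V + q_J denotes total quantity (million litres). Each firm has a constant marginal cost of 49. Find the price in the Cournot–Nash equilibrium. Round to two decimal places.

A representative firm's profit is π_i = q_i(176 - 3Q) - 49q_i.
First-order condition (treating rivals' output as given): 127 - 6q_i - 3·Σ_{j≠i} q_j = 0.
By symmetry each firm produces the same amount; substituting Σ_{j≠i} q_j = 3q_i yields q_i = 127/15.
Total output Q = 508/15, so price P = 176 - 3·(508/15) = 372/5.

74.40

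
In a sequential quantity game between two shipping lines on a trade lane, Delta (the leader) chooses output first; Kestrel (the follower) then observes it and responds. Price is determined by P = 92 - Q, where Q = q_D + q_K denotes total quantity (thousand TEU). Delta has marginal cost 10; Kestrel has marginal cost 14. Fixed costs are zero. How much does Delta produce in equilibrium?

The follower Kestrel best-responds to any q_D: π_K = (92 - Q)q_K - 14q_K.
Setting the follower's marginal profit to zero, 78 - q_D - 2q_K = 0, i.e. q_K = (78 - q_D)/2.
Delta substitutes q_K(q_D) into its own profit: π_D = q_D(92 - q_D - (78 - q_D)/2) - 10q_D = (53 - (1/2)q_D)q_D - 10q_D.
Leader FOC: 43 - q_D = 0, so q_D = 43.
Then q_K = (78 - 43)/2 = 35/2.

43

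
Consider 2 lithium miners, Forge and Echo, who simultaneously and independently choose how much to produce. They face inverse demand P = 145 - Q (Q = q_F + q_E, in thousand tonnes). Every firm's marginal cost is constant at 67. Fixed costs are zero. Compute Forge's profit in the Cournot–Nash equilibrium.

A representative firm's profit is π_i = q_i(145 - Q) - 67q_i.
First-order condition (treating rivals' output as given): 78 - 2q_i - q_j = 0.
With identical firms every q_j equals q_i, so q_j = q_i and 78 = 3q_i, giving q_i = 26.
Price P = 145 - 52 = 93.
Forge's profit: (93 - 67)·26 = 676.

676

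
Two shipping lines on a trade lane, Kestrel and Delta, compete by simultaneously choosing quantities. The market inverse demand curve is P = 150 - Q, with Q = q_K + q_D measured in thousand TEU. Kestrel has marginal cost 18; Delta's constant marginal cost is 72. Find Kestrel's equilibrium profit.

Kestrel's profit: π_K = (150 - Q)q_K - (18q_K). Setting ∂π_K/∂q_K = 0: 132 - 2q_K - (q_D) = 0.
Delta's profit: π_D = (150 - Q)q_D - (72q_D). Setting ∂π_D/∂q_D = 0: 78 - 2q_D - (q_K) = 0.
Best responses: q_K = (132 - q_D)/2, q_D = (78 - q_K)/2.
Solving the pair: q_K = 62, q_D = 8.
Price P = 150 - 70 = 80.
Kestrel's profit: (80 - 18)·62 = 3844.

3844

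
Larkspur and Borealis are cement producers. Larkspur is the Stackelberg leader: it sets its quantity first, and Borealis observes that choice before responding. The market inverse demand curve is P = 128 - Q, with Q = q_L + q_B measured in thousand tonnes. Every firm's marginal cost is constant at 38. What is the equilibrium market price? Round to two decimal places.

The follower Borealis best-responds to any q_L: π_B = (128 - Q)q_B - 38q_B.
∂π_B/∂q_B = 90 - q_L - 2q_B = 0 gives the reaction function q_B = (90 - q_L)/2.
Larkspur substitutes q_B(q_L) into its own profit: π_L = q_L(128 - q_L - (90 - q_L)/2) - 38q_L = (83 - (1/2)q_L)q_L - 38q_L.
The leader's first-order condition 45 - q_L = 0 yields q_L = 45.
Then q_B = (90 - 45)/2 = 45/2.
Total output Q = 135/2, so price P = 128 - 135/2 = 121/2.

60.50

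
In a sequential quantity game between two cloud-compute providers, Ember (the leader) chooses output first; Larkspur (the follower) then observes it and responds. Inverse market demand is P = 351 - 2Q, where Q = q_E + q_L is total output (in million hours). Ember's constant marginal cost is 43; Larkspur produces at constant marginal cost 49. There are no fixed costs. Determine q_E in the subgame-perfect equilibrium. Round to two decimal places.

Solve by backward induction. Given q_E, the follower Larkspur maximises π_L = (351 - 2q_E - 2q_L)q_L - 49q_L.
Follower FOC: 302 - 2q_E - 4q_L = 0, so q_L(q_E) = (302 - 2q_E)/4.
Ember substitutes q_L(q_E) into its own profit: π_E = q_E(351 - 2q_E - (302 - 2q_E)/2) - 43q_E = (200 - q_E)q_E - 43q_E.
Maximising: ∂π_E/∂q_E = 157 - 2q_E = 0, giving q_E = 157/2.
Then q_L = (302 - 2·(157/2))/4 = 145/4.

78.50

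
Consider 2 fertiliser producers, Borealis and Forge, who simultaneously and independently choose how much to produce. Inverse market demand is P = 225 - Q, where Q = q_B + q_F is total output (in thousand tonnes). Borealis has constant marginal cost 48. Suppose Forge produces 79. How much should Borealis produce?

With the rival's output fixed at 79, Borealis's profit is π_B = (225 - 79 - q_B)q_B - (48q_B) = (146 - q_B)q_B - (48q_B).
∂π_B/∂q_B = 98 - 2q_B = 0, so q_B = 49.

49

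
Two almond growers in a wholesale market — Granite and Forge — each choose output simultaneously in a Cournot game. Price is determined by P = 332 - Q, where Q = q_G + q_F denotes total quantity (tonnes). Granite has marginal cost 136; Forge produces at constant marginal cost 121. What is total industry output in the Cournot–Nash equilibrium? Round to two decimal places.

Granite's profit: π_G = (332 - Q)q_G - (136q_G). Setting ∂π_G/∂q_G = 0: 196 - 2q_G - (q_F) = 0.
Forge's first-order condition: 211 - 2q_F - (q_G) = 0.
So q_G = (196 - q_F)/2 and q_F = (211 - q_G)/2.
Solving the pair: q_G = 181/3, q_F = 226/3.
Total output Q = 181/3 + 226/3 = 407/3.

135.67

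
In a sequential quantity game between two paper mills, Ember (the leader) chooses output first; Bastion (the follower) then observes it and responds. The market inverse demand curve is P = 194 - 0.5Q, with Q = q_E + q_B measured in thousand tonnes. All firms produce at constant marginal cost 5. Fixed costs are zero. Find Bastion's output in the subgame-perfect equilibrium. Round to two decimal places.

94.50

Solve by backward induction. Given q_E, the follower Bastion maximises π_B = (194 - (1/2)q_E - (1/2)q_B)q_B - 5q_B.
Follower FOC: 189 - (1/2)q_E - q_B = 0, so q_B(q_E) = (189 - (1/2)q_E).
The leader anticipates this reaction. Substituting into P = 194 - 0.5Q gives P = 199/2 - (1/4)q_E, so π_E = (199/2 - (1/4)q_E)q_E - 5q_E.
Leader FOC: 189/2 - (1/2)q_E = 0, so q_E = 189.
Then q_B = (189 - (1/2)·189) = 189/2.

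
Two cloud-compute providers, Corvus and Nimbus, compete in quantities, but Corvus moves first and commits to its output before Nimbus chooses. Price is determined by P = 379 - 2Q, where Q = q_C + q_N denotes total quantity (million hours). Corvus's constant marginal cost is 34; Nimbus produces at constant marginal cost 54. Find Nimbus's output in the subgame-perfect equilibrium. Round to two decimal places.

The follower Nimbus best-responds to any q_C: π_N = (379 - 2Q)q_N - 54q_N.
Setting the follower's marginal profit to zero, 325 - 2q_C - 4q_N = 0, i.e. q_N = (325 - 2q_C)/4.
Corvus substitutes q_N(q_C) into its own profit: π_C = q_C(379 - 2q_C - (325 - 2q_C)/2) - 34q_C = (433/2 - q_C)q_C - 34q_C.
Maximising: ∂π_C/∂q_C = 365/2 - 2q_C = 0, giving q_C = 365/4.
Then q_N = (325 - 2·(365/4))/4 = 285/8.

35.63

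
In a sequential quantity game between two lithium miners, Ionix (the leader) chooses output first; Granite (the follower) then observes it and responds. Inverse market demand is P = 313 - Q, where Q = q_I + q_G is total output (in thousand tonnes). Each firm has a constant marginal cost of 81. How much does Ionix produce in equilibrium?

Solve by backward induction. Given q_I, the follower Granite maximises π_G = (313 - q_I - q_G)q_G - 81q_G.
Follower FOC: 232 - q_I - 2q_G = 0, so q_G(q_I) = (232 - q_I)/2.
Ionix substitutes q_G(q_I) into its own profit: π_I = q_I(313 - q_I - (232 - q_I)/2) - 81q_I = (197 - (1/2)q_I)q_I - 81q_I.
Maximising: ∂π_I/∂q_I = 116 - q_I = 0, giving q_I = 116.
Then q_G = (232 - 116)/2 = 58.

116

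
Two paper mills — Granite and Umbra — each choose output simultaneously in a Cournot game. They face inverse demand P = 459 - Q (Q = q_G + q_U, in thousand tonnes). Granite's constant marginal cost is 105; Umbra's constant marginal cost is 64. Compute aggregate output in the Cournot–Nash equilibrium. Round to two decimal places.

Granite's profit: π_G = (459 - Q)q_G - (105q_G). Setting ∂π_G/∂q_G = 0: 354 - 2q_G - (q_U) = 0.
Umbra's first-order condition: 395 - 2q_U - (q_G) = 0.
Best responses: q_G = (354 - q_U)/2, q_U = (395 - q_G)/2.
Solving the pair: q_G = 313/3, q_U = 436/3.
Total output Q = 313/3 + 436/3 = 749/3.

249.67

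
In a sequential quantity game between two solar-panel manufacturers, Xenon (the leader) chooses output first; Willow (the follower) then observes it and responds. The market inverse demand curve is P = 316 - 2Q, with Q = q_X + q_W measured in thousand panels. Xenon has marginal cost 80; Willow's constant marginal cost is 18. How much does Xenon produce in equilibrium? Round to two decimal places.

43.50

The follower Willow best-responds to any q_X: π_W = (316 - 2Q)q_W - 18q_W.
∂π_W/∂q_W = 298 - 2q_X - 4q_W = 0 gives the reaction function q_W = (298 - 2q_X)/4.
The leader anticipates this reaction. Substituting into P = 316 - 2Q gives P = 167 - q_X, so π_X = (167 - q_X)q_X - 80q_X.
Leader FOC: 87 - 2q_X = 0, so q_X = 87/2.
Then q_W = (298 - 2·(87/2))/4 = 211/4.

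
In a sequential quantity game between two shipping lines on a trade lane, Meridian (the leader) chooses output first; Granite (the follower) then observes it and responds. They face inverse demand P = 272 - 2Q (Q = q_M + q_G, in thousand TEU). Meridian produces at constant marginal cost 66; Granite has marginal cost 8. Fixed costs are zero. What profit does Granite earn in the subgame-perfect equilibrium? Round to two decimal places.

4512.50

The follower Granite best-responds to any q_M: π_G = (272 - 2Q)q_G - 8q_G.
Follower FOC: 264 - 2q_M - 4q_G = 0, so q_G(q_M) = (264 - 2q_M)/4.
Meridian substitutes q_G(q_M) into its own profit: π_M = q_M(272 - 2q_M - (264 - 2q_M)/2) - 66q_M = (140 - q_M)q_M - 66q_M.
Leader FOC: 74 - 2q_M = 0, so q_M = 37.
Then q_G = (264 - 2·37)/4 = 95/2.
Price P = 272 - 2·(169/2) = 103.
Granite's profit: (103 - 8)·(95/2) = 4512.5000.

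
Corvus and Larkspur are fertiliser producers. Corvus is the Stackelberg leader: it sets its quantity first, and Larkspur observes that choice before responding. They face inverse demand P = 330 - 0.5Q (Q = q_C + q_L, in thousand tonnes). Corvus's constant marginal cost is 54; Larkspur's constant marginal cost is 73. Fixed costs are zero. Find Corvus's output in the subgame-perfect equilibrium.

295

The follower Larkspur best-responds to any q_C: π_L = (330 - 0.5Q)q_L - 73q_L.
∂π_L/∂q_L = 257 - (1/2)q_C - q_L = 0 gives the reaction function q_L = (257 - (1/2)q_C).
Corvus substitutes q_L(q_C) into its own profit: π_C = q_C(330 - (1/2)q_C - (257 - (1/2)q_C)/2) - 54q_C = (403/2 - (1/4)q_C)q_C - 54q_C.
The leader's first-order condition 295/2 - (1/2)q_C = 0 yields q_C = 295.
Then q_L = (257 - (1/2)·295) = 219/2.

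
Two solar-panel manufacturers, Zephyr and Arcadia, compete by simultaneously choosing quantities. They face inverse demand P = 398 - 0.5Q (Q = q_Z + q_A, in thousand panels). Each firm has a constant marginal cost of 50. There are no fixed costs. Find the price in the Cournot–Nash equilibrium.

A representative firm's profit is π_i = q_i(398 - 0.5Q) - 50q_i.
Setting ∂π_i/∂q_i = 0 with rivals' quantities fixed: 348 - q_i - (1/2)q_j = 0.
With identical firms every q_j equals q_i, so q_j = q_i and 348 = (3/2)q_i, giving q_i = 232.
Total output Q = 464, so price P = 398 - (1/2)·464 = 166.

166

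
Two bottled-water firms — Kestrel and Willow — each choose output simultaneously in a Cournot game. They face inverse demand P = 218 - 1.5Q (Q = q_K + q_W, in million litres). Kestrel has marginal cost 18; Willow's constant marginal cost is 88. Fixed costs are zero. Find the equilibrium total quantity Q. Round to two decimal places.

73.33

Kestrel's profit: π_K = (218 - 1.5Q)q_K - (18q_K). Setting ∂π_K/∂q_K = 0: 200 - 3q_K - (3/2)(q_W) = 0.
Willow's profit: π_W = (218 - 1.5Q)q_W - (88q_W). Setting ∂π_W/∂q_W = 0: 130 - 3q_W - (3/2)(q_K) = 0.
Best responses: q_K = (200 - (3/2)q_W)/3, q_W = (130 - (3/2)q_K)/3.
Solving the pair: q_K = 60, q_W = 40/3.
Total output Q = 60 + 40/3 = 220/3.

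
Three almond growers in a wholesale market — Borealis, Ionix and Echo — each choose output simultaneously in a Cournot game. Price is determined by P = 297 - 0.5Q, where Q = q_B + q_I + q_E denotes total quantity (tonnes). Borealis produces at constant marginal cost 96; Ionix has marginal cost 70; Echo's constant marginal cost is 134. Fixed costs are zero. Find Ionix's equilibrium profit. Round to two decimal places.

Borealis's profit: π_B = (297 - 0.5Q)q_B - (96q_B). Setting ∂π_B/∂q_B = 0: 201 - q_B - (1/2)(q_I + q_E) = 0.
Ionix's profit: π_I = (297 - 0.5Q)q_I - (70q_I). Setting ∂π_I/∂q_I = 0: 227 - q_I - (1/2)(q_B + q_E) = 0.
Echo's first-order condition: 163 - q_E - (1/2)(q_B + q_I) = 0.
Adding the 3 conditions: 591 − Q − Q = 0, i.e. Q = 591/2.
Back-substituting: q_B = (201 − 591/4)/(1/2) = 213/2, q_I = (227 − 591/4)/(1/2) = 317/2, q_E = (163 − 591/4)/(1/2) = 61/2.
Price P = 297 - (1/2)·(591/2) = 597/4.
Ionix's profit: (597/4 - 70)·(317/2) = 12561.1250.

12561.13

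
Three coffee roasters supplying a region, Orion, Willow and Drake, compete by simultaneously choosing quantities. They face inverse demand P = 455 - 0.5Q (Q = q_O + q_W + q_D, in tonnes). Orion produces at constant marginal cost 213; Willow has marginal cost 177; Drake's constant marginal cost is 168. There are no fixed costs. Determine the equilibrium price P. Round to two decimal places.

Orion's profit: π_O = (455 - 0.5Q)q_O - (213q_O). Setting ∂π_O/∂q_O = 0: 242 - q_O - (1/2)(q_W + q_D) = 0.
Willow's first-order condition: 278 - q_W - (1/2)(q_O + q_D) = 0.
Drake's profit: π_D = (455 - 0.5Q)q_D - (168q_D). Setting ∂π_D/∂q_D = 0: 287 - q_D - (1/2)(q_O + q_W) = 0.
Adding the 3 conditions: 807 − Q − Q = 0, i.e. Q = 807/2.
Back-substituting: q_O = (242 − 807/4)/(1/2) = 161/2, q_W = (278 − 807/4)/(1/2) = 305/2, q_D = (287 − 807/4)/(1/2) = 341/2.
Total output Q = 807/2, so price P = 455 - (1/2)·(807/2) = 1013/4.

253.25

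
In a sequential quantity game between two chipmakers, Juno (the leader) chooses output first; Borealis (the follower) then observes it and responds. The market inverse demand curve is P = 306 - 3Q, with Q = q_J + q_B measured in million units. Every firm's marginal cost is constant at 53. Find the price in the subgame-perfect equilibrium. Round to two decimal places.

The follower Borealis best-responds to any q_J: π_B = (306 - 3Q)q_B - 53q_B.
Follower FOC: 253 - 3q_J - 6q_B = 0, so q_B(q_J) = (253 - 3q_J)/6.
The leader anticipates this reaction. Substituting into P = 306 - 3Q gives P = 359/2 - (3/2)q_J, so π_J = (359/2 - (3/2)q_J)q_J - 53q_J.
The leader's first-order condition 253/2 - 3q_J = 0 yields q_J = 253/6.
Then q_B = (253 - 3·(253/6))/6 = 253/12.
Total output Q = 253/4, so price P = 306 - 3·(253/4) = 465/4.

116.25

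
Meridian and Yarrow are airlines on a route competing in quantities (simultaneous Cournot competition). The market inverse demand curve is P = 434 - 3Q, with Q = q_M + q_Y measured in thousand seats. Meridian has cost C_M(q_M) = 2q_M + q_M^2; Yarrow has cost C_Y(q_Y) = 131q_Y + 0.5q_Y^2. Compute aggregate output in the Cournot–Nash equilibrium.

Meridian's profit: π_M = (434 - 3Q)q_M - (2q_M + q_M²). Setting ∂π_M/∂q_M = 0: 432 - 8q_M - 3(q_Y) = 0.
Yarrow's profit: π_Y = (434 - 3Q)q_Y - (131q_Y + (1/2)q_Y²). Setting ∂π_Y/∂q_Y = 0: 303 - 7q_Y - 3(q_M) = 0.
Rearranging gives the reaction functions q_M = (432 - 3q_Y)/8 and q_Y = (303 - 3q_M)/7.
Substituting one into the other gives q_M = 45 and q_Y = 24.
Total output Q = 45 + 24 = 69.

69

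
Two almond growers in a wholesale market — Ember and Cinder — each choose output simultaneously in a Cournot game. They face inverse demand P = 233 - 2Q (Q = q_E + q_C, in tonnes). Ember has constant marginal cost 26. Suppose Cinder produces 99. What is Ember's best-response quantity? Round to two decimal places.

With the rival's output fixed at 99, Ember's profit is π_E = (233 - 2·99 - 2q_E)q_E - (26q_E) = (35 - 2q_E)q_E - (26q_E).
∂π_E/∂q_E = 9 - 4q_E = 0, so q_E = 9/4.

2.25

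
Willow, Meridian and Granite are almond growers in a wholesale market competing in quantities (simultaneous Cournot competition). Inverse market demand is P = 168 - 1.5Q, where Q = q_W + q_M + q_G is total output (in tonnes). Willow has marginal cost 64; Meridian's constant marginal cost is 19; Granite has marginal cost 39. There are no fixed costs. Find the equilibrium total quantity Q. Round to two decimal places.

Willow's profit: π_W = (168 - 1.5Q)q_W - (64q_W). Setting ∂π_W/∂q_W = 0: 104 - 3q_W - (3/2)(q_M + q_G) = 0.
Meridian's profit: π_M = (168 - 1.5Q)q_M - (19q_M). Setting ∂π_M/∂q_M = 0: 149 - 3q_M - (3/2)(q_W + q_G) = 0.
Granite's profit: π_G = (168 - 1.5Q)q_G - (39q_G). Setting ∂π_G/∂q_G = 0: 129 - 3q_G - (3/2)(q_W + q_M) = 0.
Adding the 3 first-order conditions: 382 − 6Q = 0, so Q = 191/3.
Back-substituting: q_W = (104 − 191/2)/(3/2) = 17/3, q_M = (149 − 191/2)/(3/2) = 107/3, q_G = (129 − 191/2)/(3/2) = 67/3.
Total output Q = 17/3 + 107/3 + 67/3 = 191/3.

63.67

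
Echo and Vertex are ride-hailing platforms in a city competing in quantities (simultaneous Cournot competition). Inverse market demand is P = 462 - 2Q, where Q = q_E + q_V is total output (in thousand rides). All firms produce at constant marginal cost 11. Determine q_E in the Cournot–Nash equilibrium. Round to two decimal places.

Each firm earns π_i = (462 - 2Q)q_i - 11q_i.
First-order condition (treating rivals' output as given): 451 - 4q_i - 2q_j = 0.
With identical firms every q_j equals q_i, so q_j = q_i and 451 = 6q_i, giving q_i = 451/6.

75.17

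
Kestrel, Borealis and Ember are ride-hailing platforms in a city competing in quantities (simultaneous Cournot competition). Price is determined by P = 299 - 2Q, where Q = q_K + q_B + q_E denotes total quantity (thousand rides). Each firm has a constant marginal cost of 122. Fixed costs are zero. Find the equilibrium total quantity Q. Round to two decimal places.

66.38

Each firm earns π_i = (299 - 2Q)q_i - 122q_i.
First-order condition (treating rivals' output as given): 177 - 4q_i - 2·Σ_{j≠i} q_j = 0.
By symmetry each firm produces the same amount; substituting Σ_{j≠i} q_j = 2q_i yields q_i = 177/8.
Total output Q = 177/8 + 177/8 + 177/8 = 531/8.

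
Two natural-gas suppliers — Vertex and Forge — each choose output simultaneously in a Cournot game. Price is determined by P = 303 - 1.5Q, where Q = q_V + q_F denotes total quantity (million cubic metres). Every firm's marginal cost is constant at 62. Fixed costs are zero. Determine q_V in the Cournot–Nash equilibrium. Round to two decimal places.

Each firm earns π_i = (303 - 1.5Q)q_i - 62q_i.
First-order condition (treating rivals' output as given): 241 - 3q_i - (3/2)q_j = 0.
With identical firms every q_j equals q_i, so q_j = q_i and 241 = (9/2)q_i, giving q_i = 482/9.

53.56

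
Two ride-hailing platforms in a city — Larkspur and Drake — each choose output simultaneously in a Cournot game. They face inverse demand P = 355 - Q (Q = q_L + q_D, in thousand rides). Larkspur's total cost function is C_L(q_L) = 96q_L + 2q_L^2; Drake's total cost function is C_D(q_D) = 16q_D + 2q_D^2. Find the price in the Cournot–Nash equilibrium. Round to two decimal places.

269.57

Larkspur's profit: π_L = (355 - Q)q_L - (96q_L + 2q_L²). Setting ∂π_L/∂q_L = 0: 259 - 6q_L - (q_D) = 0.
Drake's first-order condition: 339 - 6q_D - (q_L) = 0.
Best responses: q_L = (259 - q_D)/6, q_D = (339 - q_L)/6.
Solving the pair: q_L = 243/7, q_D = 355/7.
Total output Q = 598/7, so price P = 355 - 598/7 = 1887/7.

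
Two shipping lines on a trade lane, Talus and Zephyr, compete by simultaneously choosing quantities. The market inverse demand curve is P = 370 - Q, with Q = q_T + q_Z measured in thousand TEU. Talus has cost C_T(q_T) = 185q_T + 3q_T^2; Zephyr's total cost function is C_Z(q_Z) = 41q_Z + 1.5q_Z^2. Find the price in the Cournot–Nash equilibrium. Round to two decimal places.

Talus's profit: π_T = (370 - Q)q_T - (185q_T + 3q_T²). Setting ∂π_T/∂q_T = 0: 185 - 8q_T - (q_Z) = 0.
Zephyr's profit: π_Z = (370 - Q)q_Z - (41q_Z + (3/2)q_Z²). Setting ∂π_Z/∂q_Z = 0: 329 - 5q_Z - (q_T) = 0.
So q_T = (185 - q_Z)/8 and q_Z = (329 - q_T)/5.
Solving the pair: q_T = 596/39, q_Z = 62.7436.
Total output Q = 78.0256, so price P = 370 - 78.0256 = 291.9744.

291.97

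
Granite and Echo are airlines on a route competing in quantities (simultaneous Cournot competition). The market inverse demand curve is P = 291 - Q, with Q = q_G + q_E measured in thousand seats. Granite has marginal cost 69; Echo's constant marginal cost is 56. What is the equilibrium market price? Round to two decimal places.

Granite's profit: π_G = (291 - Q)q_G - (69q_G). Setting ∂π_G/∂q_G = 0: 222 - 2q_G - (q_E) = 0.
Echo's first-order condition: 235 - 2q_E - (q_G) = 0.
Best responses: q_G = (222 - q_E)/2, q_E = (235 - q_G)/2.
Substituting one into the other gives q_G = 209/3 and q_E = 248/3.
Total output Q = 457/3, so price P = 291 - 457/3 = 416/3.

138.67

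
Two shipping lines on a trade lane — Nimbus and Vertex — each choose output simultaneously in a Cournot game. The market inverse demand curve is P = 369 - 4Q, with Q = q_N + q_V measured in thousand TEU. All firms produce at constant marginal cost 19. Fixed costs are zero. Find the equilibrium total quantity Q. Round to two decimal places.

58.33

A representative firm's profit is π_i = q_i(369 - 4Q) - 19q_i.
Setting ∂π_i/∂q_i = 0 with rivals' quantities fixed: 350 - 8q_i - 4q_j = 0.
With identical firms every q_j equals q_i, so q_j = q_i and 350 = 12q_i, giving q_i = 175/6.
Total output Q = 175/6 + 175/6 = 175/3.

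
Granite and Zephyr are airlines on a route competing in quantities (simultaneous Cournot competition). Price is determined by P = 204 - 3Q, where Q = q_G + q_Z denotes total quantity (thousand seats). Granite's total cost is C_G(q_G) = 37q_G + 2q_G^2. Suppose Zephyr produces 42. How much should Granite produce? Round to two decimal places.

4.10

With the rival's output fixed at 42, Granite's profit is π_G = (204 - 3·42 - 3q_G)q_G - (37q_G + 2q_G²) = (78 - 3q_G)q_G - (37q_G + 2q_G²).
∂π_G/∂q_G = 41 - 10q_G = 0, so q_G = 41/10.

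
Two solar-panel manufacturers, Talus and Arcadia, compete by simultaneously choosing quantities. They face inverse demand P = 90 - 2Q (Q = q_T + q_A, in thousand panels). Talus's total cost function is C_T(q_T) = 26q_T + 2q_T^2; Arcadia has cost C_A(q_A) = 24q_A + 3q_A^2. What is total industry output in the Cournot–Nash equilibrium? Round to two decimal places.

Talus's profit: π_T = (90 - 2Q)q_T - (26q_T + 2q_T²). Setting ∂π_T/∂q_T = 0: 64 - 8q_T - 2(q_A) = 0.
Arcadia's first-order condition: 66 - 10q_A - 2(q_T) = 0.
So q_T = (64 - 2q_A)/8 and q_A = (66 - 2q_T)/10.
Solving the pair: q_T = 127/19, q_A = 100/19.
Total output Q = 127/19 + 100/19 = 227/19.

11.95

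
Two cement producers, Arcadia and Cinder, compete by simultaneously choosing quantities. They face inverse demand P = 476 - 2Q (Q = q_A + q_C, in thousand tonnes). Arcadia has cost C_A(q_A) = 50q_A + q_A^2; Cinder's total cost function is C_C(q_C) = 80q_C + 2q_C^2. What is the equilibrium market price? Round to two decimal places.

Arcadia's profit: π_A = (476 - 2Q)q_A - (50q_A + q_A²). Setting ∂π_A/∂q_A = 0: 426 - 6q_A - 2(q_C) = 0.
Cinder's profit: π_C = (476 - 2Q)q_C - (80q_C + 2q_C²). Setting ∂π_C/∂q_C = 0: 396 - 8q_C - 2(q_A) = 0.
So q_A = (426 - 2q_C)/6 and q_C = (396 - 2q_A)/8.
Solving the pair: q_A = 654/11, q_C = 381/11.
Total output Q = 1035/11, so price P = 476 - 2·(1035/11) = 287.8182.

287.82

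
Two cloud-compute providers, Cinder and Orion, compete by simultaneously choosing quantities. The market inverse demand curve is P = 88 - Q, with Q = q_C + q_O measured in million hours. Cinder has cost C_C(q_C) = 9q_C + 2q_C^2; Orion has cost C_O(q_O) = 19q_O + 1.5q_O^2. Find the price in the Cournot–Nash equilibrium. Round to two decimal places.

Cinder's profit: π_C = (88 - Q)q_C - (9q_C + 2q_C²). Setting ∂π_C/∂q_C = 0: 79 - 6q_C - (q_O) = 0.
Orion's first-order condition: 69 - 5q_O - (q_C) = 0.
So q_C = (79 - q_O)/6 and q_O = (69 - q_C)/5.
Solving the pair: q_C = 326/29, q_O = 335/29.
Total output Q = 661/29, so price P = 88 - 661/29 = 1891/29.

65.21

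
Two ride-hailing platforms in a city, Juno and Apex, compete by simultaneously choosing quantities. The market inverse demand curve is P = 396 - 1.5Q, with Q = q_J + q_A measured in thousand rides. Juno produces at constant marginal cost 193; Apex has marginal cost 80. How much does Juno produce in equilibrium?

20

Juno's profit: π_J = (396 - 1.5Q)q_J - (193q_J). Setting ∂π_J/∂q_J = 0: 203 - 3q_J - (3/2)(q_A) = 0.
Apex's profit: π_A = (396 - 1.5Q)q_A - (80q_A). Setting ∂π_A/∂q_A = 0: 316 - 3q_A - (3/2)(q_J) = 0.
So q_J = (203 - (3/2)q_A)/3 and q_A = (316 - (3/2)q_J)/3.
Substituting one into the other gives q_J = 20 and q_A = 286/3.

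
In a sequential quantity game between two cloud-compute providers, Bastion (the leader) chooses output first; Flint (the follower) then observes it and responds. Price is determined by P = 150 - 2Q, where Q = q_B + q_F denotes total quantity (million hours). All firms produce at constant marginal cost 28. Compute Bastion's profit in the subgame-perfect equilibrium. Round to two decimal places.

930.25

Solve by backward induction. Given q_B, the follower Flint maximises π_F = (150 - 2q_B - 2q_F)q_F - 28q_F.
Setting the follower's marginal profit to zero, 122 - 2q_B - 4q_F = 0, i.e. q_F = (122 - 2q_B)/4.
Bastion substitutes q_F(q_B) into its own profit: π_B = q_B(150 - 2q_B - (122 - 2q_B)/2) - 28q_B = (89 - q_B)q_B - 28q_B.
Maximising: ∂π_B/∂q_B = 61 - 2q_B = 0, giving q_B = 61/2.
Then q_F = (122 - 2·(61/2))/4 = 61/4.
Price P = 150 - 2·(183/4) = 117/2.
Bastion's profit: (117/2 - 28)·(61/2) = 930.2500.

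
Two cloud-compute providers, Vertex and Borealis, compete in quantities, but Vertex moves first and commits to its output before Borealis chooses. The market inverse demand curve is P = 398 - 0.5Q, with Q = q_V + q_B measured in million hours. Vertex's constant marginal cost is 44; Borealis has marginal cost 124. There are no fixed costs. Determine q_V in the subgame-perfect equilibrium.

Solve by backward induction. Given q_V, the follower Borealis maximises π_B = (398 - (1/2)q_V - (1/2)q_B)q_B - 124q_B.
∂π_B/∂q_B = 274 - (1/2)q_V - q_B = 0 gives the reaction function q_B = (274 - (1/2)q_V).
Vertex substitutes q_B(q_V) into its own profit: π_V = q_V(398 - (1/2)q_V - (274 - (1/2)q_V)/2) - 44q_V = (261 - (1/4)q_V)q_V - 44q_V.
Leader FOC: 217 - (1/2)q_V = 0, so q_V = 434.
Then q_B = (274 - (1/2)·434) = 57.

434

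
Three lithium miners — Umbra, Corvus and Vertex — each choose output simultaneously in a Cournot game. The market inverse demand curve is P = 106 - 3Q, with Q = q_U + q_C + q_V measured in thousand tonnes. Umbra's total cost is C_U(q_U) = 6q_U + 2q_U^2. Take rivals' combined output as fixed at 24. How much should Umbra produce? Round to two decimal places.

With rivals' combined output fixed at 24, Umbra's profit is π_U = (106 - 3·24 - 3q_U)q_U - (6q_U + 2q_U²) = (34 - 3q_U)q_U - (6q_U + 2q_U²).
∂π_U/∂q_U = 28 - 10q_U = 0, so q_U = 14/5.

2.80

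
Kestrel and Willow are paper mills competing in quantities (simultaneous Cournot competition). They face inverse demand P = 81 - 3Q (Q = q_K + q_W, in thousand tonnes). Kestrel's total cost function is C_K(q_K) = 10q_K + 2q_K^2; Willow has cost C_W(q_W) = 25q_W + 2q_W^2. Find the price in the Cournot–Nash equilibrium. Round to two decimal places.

Kestrel's profit: π_K = (81 - 3Q)q_K - (10q_K + 2q_K²). Setting ∂π_K/∂q_K = 0: 71 - 10q_K - 3(q_W) = 0.
Willow's first-order condition: 56 - 10q_W - 3(q_K) = 0.
So q_K = (71 - 3q_W)/10 and q_W = (56 - 3q_K)/10.
Solving the pair: q_K = 542/91, q_W = 347/91.
Total output Q = 127/13, so price P = 81 - 3·(127/13) = 672/13.

51.69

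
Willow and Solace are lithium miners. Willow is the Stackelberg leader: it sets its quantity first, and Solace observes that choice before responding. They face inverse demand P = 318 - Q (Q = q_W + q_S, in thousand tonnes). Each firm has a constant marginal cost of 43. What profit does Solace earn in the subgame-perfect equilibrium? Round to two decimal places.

The follower Solace best-responds to any q_W: π_S = (318 - Q)q_S - 43q_S.
∂π_S/∂q_S = 275 - q_W - 2q_S = 0 gives the reaction function q_S = (275 - q_W)/2.
Willow substitutes q_S(q_W) into its own profit: π_W = q_W(318 - q_W - (275 - q_W)/2) - 43q_W = (361/2 - (1/2)q_W)q_W - 43q_W.
The leader's first-order condition 275/2 - q_W = 0 yields q_W = 275/2.
Then q_S = (275 - 275/2)/2 = 275/4.
Price P = 318 - 825/4 = 447/4.
Solace's profit: (447/4 - 43)·(275/4) = 4726.5625.

4726.56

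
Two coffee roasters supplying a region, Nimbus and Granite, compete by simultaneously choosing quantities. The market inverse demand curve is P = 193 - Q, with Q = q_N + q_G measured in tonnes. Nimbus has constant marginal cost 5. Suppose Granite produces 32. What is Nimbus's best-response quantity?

78

With the rival's output fixed at 32, Nimbus's profit is π_N = (193 - 32 - q_N)q_N - (5q_N) = (161 - q_N)q_N - (5q_N).
∂π_N/∂q_N = 156 - 2q_N = 0, so q_N = 78.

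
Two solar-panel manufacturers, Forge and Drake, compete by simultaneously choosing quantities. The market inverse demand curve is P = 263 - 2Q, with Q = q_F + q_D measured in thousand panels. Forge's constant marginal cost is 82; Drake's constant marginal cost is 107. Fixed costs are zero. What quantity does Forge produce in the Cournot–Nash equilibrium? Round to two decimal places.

Forge's profit: π_F = (263 - 2Q)q_F - (82q_F). Setting ∂π_F/∂q_F = 0: 181 - 4q_F - 2(q_D) = 0.
Drake's profit: π_D = (263 - 2Q)q_D - (107q_D). Setting ∂π_D/∂q_D = 0: 156 - 4q_D - 2(q_F) = 0.
Rearranging gives the reaction functions q_F = (181 - 2q_D)/4 and q_D = (156 - 2q_F)/4.
Solving the pair: q_F = 103/3, q_D = 131/6.

34.33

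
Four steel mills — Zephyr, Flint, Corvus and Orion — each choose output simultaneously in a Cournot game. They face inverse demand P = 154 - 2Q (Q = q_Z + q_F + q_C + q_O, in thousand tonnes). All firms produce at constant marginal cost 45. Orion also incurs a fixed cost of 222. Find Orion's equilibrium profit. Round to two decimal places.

Each firm earns π_i = (154 - 2Q)q_i - 45q_i.
First-order condition (treating rivals' output as given): 109 - 4q_i - 2·Σ_{j≠i} q_j = 0.
With identical firms every q_j equals q_i, so Σ_{j≠i} q_j = 3q_i and 109 = 10q_i, giving q_i = 109/10.
Price P = 154 - 2·(218/5) = 334/5.
Orion's profit: (334/5 - 45)·(109/10) - 222 = 781/50.

15.62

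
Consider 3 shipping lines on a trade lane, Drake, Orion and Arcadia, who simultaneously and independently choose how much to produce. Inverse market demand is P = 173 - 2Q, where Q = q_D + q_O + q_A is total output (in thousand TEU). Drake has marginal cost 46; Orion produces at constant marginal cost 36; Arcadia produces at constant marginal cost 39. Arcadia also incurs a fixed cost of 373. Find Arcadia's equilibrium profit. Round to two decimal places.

222.13

Drake's profit: π_D = (173 - 2Q)q_D - (46q_D). Setting ∂π_D/∂q_D = 0: 127 - 4q_D - 2(q_O + q_A) = 0.
Orion's first-order condition: 137 - 4q_O - 2(q_D + q_A) = 0.
Arcadia's profit: π_A = (173 - 2Q)q_A - (39q_A). Setting ∂π_A/∂q_A = 0: 134 - 4q_A - 2(q_D + q_O) = 0.
Adding the 3 first-order conditions: 398 − 8Q = 0, so Q = 199/4.
Back-substituting: q_D = (127 − 199/2)/2 = 55/4, q_O = (137 − 199/2)/2 = 75/4, q_A = (134 − 199/2)/2 = 69/4.
Price P = 173 - 2·(199/4) = 147/2.
Arcadia's profit: (147/2 - 39)·(69/4) - 373 = 1777/8.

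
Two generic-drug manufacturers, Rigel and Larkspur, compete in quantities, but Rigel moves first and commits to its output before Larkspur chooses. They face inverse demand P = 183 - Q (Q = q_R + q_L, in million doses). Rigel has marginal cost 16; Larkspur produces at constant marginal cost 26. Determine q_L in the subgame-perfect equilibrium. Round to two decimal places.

34.25

The follower Larkspur best-responds to any q_R: π_L = (183 - Q)q_L - 26q_L.
Setting the follower's marginal profit to zero, 157 - q_R - 2q_L = 0, i.e. q_L = (157 - q_R)/2.
Rigel substitutes q_L(q_R) into its own profit: π_R = q_R(183 - q_R - (157 - q_R)/2) - 16q_R = (209/2 - (1/2)q_R)q_R - 16q_R.
The leader's first-order condition 177/2 - q_R = 0 yields q_R = 177/2.
Then q_L = (157 - 177/2)/2 = 137/4.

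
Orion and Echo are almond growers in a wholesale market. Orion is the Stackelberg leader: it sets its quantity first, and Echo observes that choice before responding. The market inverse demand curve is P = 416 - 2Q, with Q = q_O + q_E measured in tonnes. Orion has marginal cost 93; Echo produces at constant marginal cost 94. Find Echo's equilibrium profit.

Solve by backward induction. Given q_O, the follower Echo maximises π_E = (416 - 2q_O - 2q_E)q_E - 94q_E.
Follower FOC: 322 - 2q_O - 4q_E = 0, so q_E(q_O) = (322 - 2q_O)/4.
The leader anticipates this reaction. Substituting into P = 416 - 2Q gives P = 255 - q_O, so π_O = (255 - q_O)q_O - 93q_O.
Leader FOC: 162 - 2q_O = 0, so q_O = 81.
Then q_E = (322 - 2·81)/4 = 40.
Price P = 416 - 2·121 = 174.
Echo's profit: (174 - 94)·40 = 3200.

3200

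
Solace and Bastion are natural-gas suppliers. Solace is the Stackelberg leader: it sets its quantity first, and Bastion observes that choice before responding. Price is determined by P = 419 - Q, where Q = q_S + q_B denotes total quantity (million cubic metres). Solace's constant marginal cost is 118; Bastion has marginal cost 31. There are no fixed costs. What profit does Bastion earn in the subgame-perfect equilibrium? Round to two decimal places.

19740.25

Solve by backward induction. Given q_S, the follower Bastion maximises π_B = (419 - q_S - q_B)q_B - 31q_B.
∂π_B/∂q_B = 388 - q_S - 2q_B = 0 gives the reaction function q_B = (388 - q_S)/2.
Solace substitutes q_B(q_S) into its own profit: π_S = q_S(419 - q_S - (388 - q_S)/2) - 118q_S = (225 - (1/2)q_S)q_S - 118q_S.
Maximising: ∂π_S/∂q_S = 107 - q_S = 0, giving q_S = 107.
Then q_B = (388 - 107)/2 = 281/2.
Price P = 419 - 495/2 = 343/2.
Bastion's profit: (343/2 - 31)·(281/2) = 19740.2500.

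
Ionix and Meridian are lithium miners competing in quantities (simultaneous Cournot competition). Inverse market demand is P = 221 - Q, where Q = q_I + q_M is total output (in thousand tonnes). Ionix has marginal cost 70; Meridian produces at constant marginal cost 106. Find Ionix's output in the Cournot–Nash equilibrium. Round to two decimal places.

62.33

Ionix's profit: π_I = (221 - Q)q_I - (70q_I). Setting ∂π_I/∂q_I = 0: 151 - 2q_I - (q_M) = 0.
Meridian's first-order condition: 115 - 2q_M - (q_I) = 0.
So q_I = (151 - q_M)/2 and q_M = (115 - q_I)/2.
Substituting one into the other gives q_I = 187/3 and q_M = 79/3.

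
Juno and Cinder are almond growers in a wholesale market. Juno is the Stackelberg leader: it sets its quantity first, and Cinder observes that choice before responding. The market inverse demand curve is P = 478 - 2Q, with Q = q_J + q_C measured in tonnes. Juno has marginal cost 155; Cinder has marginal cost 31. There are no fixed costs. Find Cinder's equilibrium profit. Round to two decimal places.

Solve by backward induction. Given q_J, the follower Cinder maximises π_C = (478 - 2q_J - 2q_C)q_C - 31q_C.
∂π_C/∂q_C = 447 - 2q_J - 4q_C = 0 gives the reaction function q_C = (447 - 2q_J)/4.
Juno substitutes q_C(q_J) into its own profit: π_J = q_J(478 - 2q_J - (447 - 2q_J)/2) - 155q_J = (509/2 - q_J)q_J - 155q_J.
Maximising: ∂π_J/∂q_J = 199/2 - 2q_J = 0, giving q_J = 199/4.
Then q_C = (447 - 2·(199/4))/4 = 695/8.
Price P = 478 - 2·(1093/8) = 819/4.
Cinder's profit: (819/4 - 31)·(695/8) = 15094.5313.

15094.53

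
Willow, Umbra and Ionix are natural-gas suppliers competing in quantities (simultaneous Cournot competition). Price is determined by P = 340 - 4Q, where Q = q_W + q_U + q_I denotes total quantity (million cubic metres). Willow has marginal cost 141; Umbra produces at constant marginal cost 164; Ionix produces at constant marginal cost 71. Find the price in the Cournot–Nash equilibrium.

179

Willow's profit: π_W = (340 - 4Q)q_W - (141q_W). Setting ∂π_W/∂q_W = 0: 199 - 8q_W - 4(q_U + q_I) = 0.
Umbra's profit: π_U = (340 - 4Q)q_U - (164q_U). Setting ∂π_U/∂q_U = 0: 176 - 8q_U - 4(q_W + q_I) = 0.
Ionix's first-order condition: 269 - 8q_I - 4(q_W + q_U) = 0.
Adding the 3 first-order conditions: 644 − 16Q = 0, so Q = 161/4.
Back-substituting: q_W = (199 − 161)/4 = 19/2, q_U = (176 − 161)/4 = 15/4, q_I = (269 − 161)/4 = 27.
Total output Q = 161/4, so price P = 340 - 4·(161/4) = 179.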